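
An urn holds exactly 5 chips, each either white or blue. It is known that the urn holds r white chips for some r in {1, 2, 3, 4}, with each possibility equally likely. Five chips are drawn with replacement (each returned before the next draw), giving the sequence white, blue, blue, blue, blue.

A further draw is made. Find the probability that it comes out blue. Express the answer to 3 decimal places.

0.685

The likelihood of the observed sequence under each hypothesis: P(data | r = 1) = (1/5)(4/5)(4/5)(4/5)(4/5) = 0.08192; P(data | r = 2) = (2/5)(3/5)(3/5)(3/5)(3/5) = 0.05184; P(data | r = 3) = (3/5)(2/5)(2/5)(2/5)(2/5) = 0.01536; P(data | r = 4) = (4/5)(1/5)(1/5)(1/5)(1/5) = 0.00128.
Multiplying each by its prior: 1/4 · 0.08192 = 0.02048, 1/4 · 0.05184 = 0.01296, 1/4 · 0.01536 = 0.00384, 1/4 · 0.00128 = 0.00032; with total 0.0376.
The posterior is then P(r = 1 | data) = 0.54468, P(r = 2 | data) = 0.34468, P(r = 3 | data) = 0.10213, P(r = 4 | data) = 0.0085106.
Averaging over the posterior, P(blue next | data) = (4/5)(0.54468) + (3/5)(0.34468) + (2/5)(0.10213) + (1/5)(0.0085106) = 0.68511.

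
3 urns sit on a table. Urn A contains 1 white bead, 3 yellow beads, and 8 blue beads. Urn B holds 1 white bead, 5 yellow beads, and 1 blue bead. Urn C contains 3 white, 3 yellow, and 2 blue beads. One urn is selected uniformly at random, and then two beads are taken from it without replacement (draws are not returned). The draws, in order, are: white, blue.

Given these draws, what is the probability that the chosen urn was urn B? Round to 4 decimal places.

0.1243

For each hypothesis, P(data | H) works out to: P(data | urn A) = (1/12)(8/11) = 2/33; P(data | urn B) = (1/7)(1/6) = 1/42; P(data | urn C) = (3/8)(2/7) = 3/28.
Weighting by the prior gives 1/3 · 2/33 = 2/99, 1/3 · 1/42 = 1/126, 1/3 · 3/28 = 1/28; these sum to 59/924.
So P(urn B | data) = (1/126) / (59/924) = 22/177.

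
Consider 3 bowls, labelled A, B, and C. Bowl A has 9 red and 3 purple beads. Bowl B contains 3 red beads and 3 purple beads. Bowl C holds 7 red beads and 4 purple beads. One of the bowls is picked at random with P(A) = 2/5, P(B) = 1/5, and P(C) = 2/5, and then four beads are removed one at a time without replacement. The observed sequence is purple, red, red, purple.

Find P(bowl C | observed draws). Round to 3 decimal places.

The likelihood of the observed sequence under each hypothesis: P(data | bowl A) = (3/12)(9/11)(8/10)(2/9) = 2/55; P(data | bowl B) = (3/6)(3/5)(2/4)(2/3) = 1/10; P(data | bowl C) = (4/11)(7/10)(6/9)(3/8) = 7/110.
Weighting by the prior gives 2/5 · 2/55 = 4/275, 1/5 · 1/10 = 1/50, 2/5 · 7/110 = 7/275; with total 3/50.
Hence P(bowl C | data) = (7/275) / (3/50) = 14/33.

0.424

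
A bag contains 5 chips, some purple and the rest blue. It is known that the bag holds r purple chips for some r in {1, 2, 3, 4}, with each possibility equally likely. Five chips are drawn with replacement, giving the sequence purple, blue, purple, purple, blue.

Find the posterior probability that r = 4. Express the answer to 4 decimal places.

0.2462

Under each hypothesis, the probability of the observed sequence is: P(data | r = 1) = (1/5)(4/5)(1/5)(1/5)(4/5) = 0.00512; P(data | r = 2) = (2/5)(3/5)(2/5)(2/5)(3/5) = 0.02304; P(data | r = 3) = (3/5)(2/5)(3/5)(3/5)(2/5) = 0.03456; P(data | r = 4) = (4/5)(1/5)(4/5)(4/5)(1/5) = 0.02048.
The prior-weighted likelihoods are 1/4 · 0.00512 = 0.00128, 1/4 · 0.02304 = 0.00576, 1/4 · 0.03456 = 0.00864, 1/4 · 0.02048 = 0.00512; with total 0.0208.
By Bayes' rule, P(r = 4 | data) = (0.00512) / (0.0208) = 0.24615.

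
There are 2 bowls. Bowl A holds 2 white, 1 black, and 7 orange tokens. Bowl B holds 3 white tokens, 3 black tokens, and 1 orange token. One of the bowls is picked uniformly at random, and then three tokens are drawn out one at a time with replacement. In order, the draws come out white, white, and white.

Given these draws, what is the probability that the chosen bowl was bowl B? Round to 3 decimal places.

For each hypothesis, P(data | H) works out to: P(data | bowl A) = (2/10)(2/10)(2/10) = 0.008; P(data | bowl B) = (3/7)(3/7)(3/7) = 0.078717.
Weighting by the prior gives 1/2 · 0.008 = 0.004, 1/2 · 0.078717 = 0.039359; summing to 0.043359.
So P(bowl B | data) = (0.039359) / (0.043359) = 0.90775.

0.908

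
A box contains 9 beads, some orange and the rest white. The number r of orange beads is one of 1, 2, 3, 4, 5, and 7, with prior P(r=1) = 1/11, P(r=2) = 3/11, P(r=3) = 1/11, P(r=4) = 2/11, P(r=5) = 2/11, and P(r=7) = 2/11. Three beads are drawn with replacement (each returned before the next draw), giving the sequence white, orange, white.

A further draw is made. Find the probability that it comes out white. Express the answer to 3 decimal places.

0.626

The likelihood of the observed sequence under each hypothesis: P(data | r = 1) = (8/9)(1/9)(8/9) = 0.087791; P(data | r = 2) = (7/9)(2/9)(7/9) = 0.13443; P(data | r = 3) = (6/9)(3/9)(6/9) = 0.14815; P(data | r = 4) = (5/9)(4/9)(5/9) = 0.13717; P(data | r = 5) = (4/9)(5/9)(4/9) = 0.10974; P(data | r = 7) = (2/9)(7/9)(2/9) = 0.038409.
The prior-weighted likelihoods are 1/11 · 0.087791 = 0.007981, 3/11 · 0.13443 = 0.036663, 1/11 · 0.14815 = 0.013468, 2/11 · 0.13717 = 0.024941, 2/11 · 0.10974 = 0.019953, 2/11 · 0.038409 = 0.0069834; summing to 0.10999.
Dividing through by the total gives posterior P(r = 1 | data) = 0.072562, P(r = 2 | data) = 0.33333, P(r = 3 | data) = 0.12245, P(r = 4 | data) = 0.22676, P(r = 5 | data) = 0.18141, P(r = 7 | data) = 0.063492.
So P(white next | data) = Σ P(white next | H) P(H | data) = (8/9)(0.072562) + (7/9)(0.33333) + (2/3)(0.12245) + (5/9)(0.22676) + (4/9)(0.18141) + (2/9)(0.063492) = 0.6261.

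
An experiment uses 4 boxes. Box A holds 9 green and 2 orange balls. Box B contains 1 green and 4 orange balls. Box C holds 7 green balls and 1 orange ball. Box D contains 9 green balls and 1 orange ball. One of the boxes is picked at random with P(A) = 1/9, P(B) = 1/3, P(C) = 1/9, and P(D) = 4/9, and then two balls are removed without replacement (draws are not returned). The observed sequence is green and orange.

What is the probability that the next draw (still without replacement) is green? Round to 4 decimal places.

Compute the likelihood of the observed sequence for each case: P(data | box A) = (9/11)(2/10) = 9/55; P(data | box B) = (1/5)(4/4) = 1/5; P(data | box C) = (7/8)(1/7) = 1/8; P(data | box D) = (9/10)(1/9) = 1/10.
Weighting by the prior gives 1/9 · 9/55 = 1/55, 1/3 · 1/5 = 1/15, 1/9 · 1/8 = 1/72, 4/9 · 1/10 = 2/45; with total 63/440.
Normalising, the posterior is P(box A | data) = 8/63, P(box B | data) = 88/189, P(box C | data) = 55/567, P(box D | data) = 176/567.
The predictive probability is P(green next | data) = (8/9)(8/63) + (0)(88/189) + (1)(55/567) + (1)(176/567) = 295/567.

0.5203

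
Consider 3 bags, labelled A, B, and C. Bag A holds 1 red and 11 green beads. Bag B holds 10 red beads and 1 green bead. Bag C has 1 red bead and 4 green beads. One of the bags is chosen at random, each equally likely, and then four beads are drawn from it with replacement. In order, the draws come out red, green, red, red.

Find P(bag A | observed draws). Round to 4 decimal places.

The likelihood of the observed sequence under each hypothesis: P(data | bag A) = (1/12)(11/12)(1/12)(1/12) = 0.00053048; P(data | bag B) = (10/11)(1/11)(10/11)(10/11) = 0.068301; P(data | bag C) = (1/5)(4/5)(1/5)(1/5) = 0.0064.
Multiplying each by its prior: 1/3 · 0.00053048 = 0.00017683, 1/3 · 0.068301 = 0.022767, 1/3 · 0.0064 = 0.0021333; with total 0.025077.
Hence P(bag A | data) = (0.00017683) / (0.025077) = 0.0070512.

0.0071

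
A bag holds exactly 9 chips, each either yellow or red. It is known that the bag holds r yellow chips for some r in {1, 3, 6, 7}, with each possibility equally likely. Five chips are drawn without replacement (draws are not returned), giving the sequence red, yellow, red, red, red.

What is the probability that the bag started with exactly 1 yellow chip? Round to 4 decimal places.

0.6087

The likelihood of the observed sequence under each hypothesis: P(data | r = 1) = (8/9)(1/8)(7/7)(6/6)(5/5) = 1/9; P(data | r = 3) = (6/9)(3/8)(5/7)(4/6)(3/5) = 1/14; P(data | r = 6) = (3/9)(6/8)(2/7)(1/6)(0/5) = 0; P(data | r = 7) = (2/9)(7/8)(1/7)(0/6) = 0.
Weighting by the prior gives 1/4 · 1/9 = 1/36, 1/4 · 1/14 = 1/56, 1/4 · 0 = 0, 1/4 · 0 = 0; summing to 23/504.
So P(r = 1 | data) = (1/36) / (23/504) = 14/23.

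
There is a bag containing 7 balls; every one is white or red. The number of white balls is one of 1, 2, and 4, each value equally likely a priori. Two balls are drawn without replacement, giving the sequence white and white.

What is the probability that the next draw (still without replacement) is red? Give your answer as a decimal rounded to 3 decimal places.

0.657

Compute the likelihood of the observed sequence for each case: P(data | r = 1) = (1/7)(0/6) = 0; P(data | r = 2) = (2/7)(1/6) = 1/21; P(data | r = 4) = (4/7)(3/6) = 2/7.
The prior-weighted likelihoods are 1/3 · 0 = 0, 1/3 · 1/21 = 1/63, 1/3 · 2/7 = 2/21; these sum to 1/9.
The posterior is then P(r = 1 | data) = 0, P(r = 2 | data) = 1/7, P(r = 4 | data) = 6/7.
The predictive probability is P(red next | data) = (1)(1/7) + (3/5)(6/7) = 23/35.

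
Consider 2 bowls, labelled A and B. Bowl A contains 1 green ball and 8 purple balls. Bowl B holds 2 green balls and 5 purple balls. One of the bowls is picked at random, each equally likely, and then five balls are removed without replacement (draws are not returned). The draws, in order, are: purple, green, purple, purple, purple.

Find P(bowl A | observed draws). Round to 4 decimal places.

0.5385

The likelihood of the observed sequence under each hypothesis: P(data | bowl A) = (8/9)(1/8)(7/7)(6/6)(5/5) = 1/9; P(data | bowl B) = (5/7)(2/6)(4/5)(3/4)(2/3) = 2/21.
Weighting by the prior gives 1/2 · 1/9 = 1/18, 1/2 · 2/21 = 1/21; with total 13/126.
By Bayes' rule, P(bowl A | data) = (1/18) / (13/126) = 7/13.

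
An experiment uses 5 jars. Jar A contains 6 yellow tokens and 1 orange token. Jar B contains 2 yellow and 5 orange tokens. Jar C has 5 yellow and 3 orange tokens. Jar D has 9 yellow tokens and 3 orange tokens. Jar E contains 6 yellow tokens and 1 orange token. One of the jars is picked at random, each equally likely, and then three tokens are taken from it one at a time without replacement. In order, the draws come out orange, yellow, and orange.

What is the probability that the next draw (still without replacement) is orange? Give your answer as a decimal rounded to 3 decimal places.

For each hypothesis, P(data | H) works out to: P(data | jar A) = (1/7)(6/6)(0/5) = 0; P(data | jar B) = (5/7)(2/6)(4/5) = 0.19048; P(data | jar C) = (3/8)(5/7)(2/6) = 0.089286; P(data | jar D) = (3/12)(9/11)(2/10) = 0.040909; P(data | jar E) = (1/7)(6/6)(0/5) = 0.
Multiplying each by its prior: 1/5 · 0 = 0, 1/5 · 0.19048 = 0.038095, 1/5 · 0.089286 = 0.017857, 1/5 · 0.040909 = 0.0081818, 1/5 · 0 = 0; summing to 0.064134.
Dividing through by the total gives posterior P(jar A | data) = 0, P(jar B | data) = 0.59399, P(jar C | data) = 0.27843, P(jar D | data) = 0.12757, P(jar E | data) = 0.
Averaging over the posterior, P(orange next | data) = (3/4)(0.59399) + (1/5)(0.27843) + (1/9)(0.12757) = 0.51536.

0.515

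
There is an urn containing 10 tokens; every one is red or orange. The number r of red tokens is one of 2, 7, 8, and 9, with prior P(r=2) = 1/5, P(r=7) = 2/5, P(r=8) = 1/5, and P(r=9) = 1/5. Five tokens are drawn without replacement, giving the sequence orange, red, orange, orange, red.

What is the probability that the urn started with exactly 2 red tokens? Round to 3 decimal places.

The likelihood of the observed sequence under each hypothesis: P(data | r = 2) = (8/10)(2/9)(7/8)(6/7)(1/6) = 1/45; P(data | r = 7) = (3/10)(7/9)(2/8)(1/7)(6/6) = 1/120; P(data | r = 8) = (2/10)(8/9)(1/8)(0/7) = 0; P(data | r = 9) = (1/10)(9/9)(0/8) = 0.
The prior-weighted likelihoods are 1/5 · 1/45 = 1/225, 2/5 · 1/120 = 1/300, 1/5 · 0 = 0, 1/5 · 0 = 0; these sum to 7/900.
Therefore the posterior P(r = 2 | data) = (1/225) / (7/900) = 4/7.

0.571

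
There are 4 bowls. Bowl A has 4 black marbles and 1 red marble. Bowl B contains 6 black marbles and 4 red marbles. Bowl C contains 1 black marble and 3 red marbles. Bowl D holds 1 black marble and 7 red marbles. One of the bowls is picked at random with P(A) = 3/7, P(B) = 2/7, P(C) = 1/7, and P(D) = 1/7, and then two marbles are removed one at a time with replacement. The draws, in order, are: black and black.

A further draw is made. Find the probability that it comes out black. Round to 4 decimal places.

Under each hypothesis, the probability of the observed sequence is: P(data | bowl A) = (4/5)(4/5) = 0.64; P(data | bowl B) = (6/10)(6/10) = 0.36; P(data | bowl C) = (1/4)(1/4) = 0.0625; P(data | bowl D) = (1/8)(1/8) = 0.015625.
Multiplying each by its prior: 3/7 · 0.64 = 0.27429, 2/7 · 0.36 = 0.10286, 1/7 · 0.0625 = 0.0089286, 1/7 · 0.015625 = 0.0022321; summing to 0.3883.
Normalising, the posterior is P(bowl A | data) = 0.70637, P(bowl B | data) = 0.26489, P(bowl C | data) = 0.022994, P(bowl D | data) = 0.0057484.
Averaging over the posterior, P(black next | data) = (4/5)(0.70637) + (3/5)(0.26489) + (1/4)(0.022994) + (1/8)(0.0057484) = 0.7305.

0.7305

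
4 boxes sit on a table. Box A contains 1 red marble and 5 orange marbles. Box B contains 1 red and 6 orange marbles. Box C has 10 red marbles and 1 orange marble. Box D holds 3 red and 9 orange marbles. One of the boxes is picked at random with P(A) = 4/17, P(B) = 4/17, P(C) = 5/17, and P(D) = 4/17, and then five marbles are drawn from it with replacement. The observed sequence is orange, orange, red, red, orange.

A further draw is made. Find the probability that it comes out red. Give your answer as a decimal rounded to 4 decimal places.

Under each hypothesis, the probability of the observed sequence is: P(data | box A) = (5/6)(5/6)(1/6)(1/6)(5/6) = 0.016075; P(data | box B) = (6/7)(6/7)(1/7)(1/7)(6/7) = 0.012852; P(data | box C) = (1/11)(1/11)(10/11)(10/11)(1/11) = 0.00062092; P(data | box D) = (9/12)(9/12)(3/12)(3/12)(9/12) = 0.026367.
Multiplying each by its prior: 4/17 · 0.016075 = 0.0037824, 4/17 · 0.012852 = 0.003024, 5/17 · 0.00062092 = 0.00018262, 4/17 · 0.026367 = 0.006204; summing to 0.013193.
Normalising, the posterior is P(box A | data) = 0.2867, P(box B | data) = 0.22921, P(box C | data) = 0.013842, P(box D | data) = 0.47025.
Averaging over the posterior, P(red next | data) = (1/6)(0.2867) + (1/7)(0.22921) + (10/11)(0.013842) + (1/4)(0.47025) = 0.21067.

0.2107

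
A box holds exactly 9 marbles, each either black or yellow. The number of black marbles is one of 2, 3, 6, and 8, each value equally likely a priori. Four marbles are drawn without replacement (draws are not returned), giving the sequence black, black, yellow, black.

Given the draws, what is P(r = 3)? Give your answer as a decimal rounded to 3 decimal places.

0.049

For each hypothesis, P(data | H) works out to: P(data | r = 2) = (2/9)(1/8)(7/7)(0/6) = 0; P(data | r = 3) = (3/9)(2/8)(6/7)(1/6) = 0.011905; P(data | r = 6) = (6/9)(5/8)(3/7)(4/6) = 0.11905; P(data | r = 8) = (8/9)(7/8)(1/7)(6/6) = 0.11111.
The prior-weighted likelihoods are 1/4 · 0 = 0, 1/4 · 0.011905 = 0.0029762, 1/4 · 0.11905 = 0.029762, 1/4 · 0.11111 = 0.027778; these sum to 0.060516.
By Bayes' rule, P(r = 3 | data) = (0.0029762) / (0.060516) = 0.04918.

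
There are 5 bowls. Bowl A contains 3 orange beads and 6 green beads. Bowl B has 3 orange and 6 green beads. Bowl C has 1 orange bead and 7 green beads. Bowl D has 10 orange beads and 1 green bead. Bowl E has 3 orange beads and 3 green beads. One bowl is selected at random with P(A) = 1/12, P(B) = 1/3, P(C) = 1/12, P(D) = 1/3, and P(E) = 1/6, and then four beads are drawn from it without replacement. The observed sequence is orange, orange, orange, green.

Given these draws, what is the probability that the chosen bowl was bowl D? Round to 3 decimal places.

Under each hypothesis, the probability of the observed sequence is: P(data | bowl A) = (3/9)(2/8)(1/7)(6/6) = 0.011905; P(data | bowl B) = (3/9)(2/8)(1/7)(6/6) = 0.011905; P(data | bowl C) = (1/8)(0/7) = 0; P(data | bowl D) = (10/11)(9/10)(8/9)(1/8) = 0.090909; P(data | bowl E) = (3/6)(2/5)(1/4)(3/3) = 0.05.
Multiplying each by its prior: 1/12 · 0.011905 = 0.00099206, 1/3 · 0.011905 = 0.0039683, 1/12 · 0 = 0, 1/3 · 0.090909 = 0.030303, 1/6 · 0.05 = 0.0083333; with total 0.043597.
Therefore the posterior P(bowl D | data) = (0.030303) / (0.043597) = 0.69508.

0.695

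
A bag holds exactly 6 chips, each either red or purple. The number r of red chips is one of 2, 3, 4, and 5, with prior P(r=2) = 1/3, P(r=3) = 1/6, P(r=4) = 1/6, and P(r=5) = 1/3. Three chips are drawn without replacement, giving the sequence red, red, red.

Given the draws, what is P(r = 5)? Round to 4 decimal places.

Under each hypothesis, the probability of the observed sequence is: P(data | r = 2) = (2/6)(1/5)(0/4) = 0; P(data | r = 3) = (3/6)(2/5)(1/4) = 1/20; P(data | r = 4) = (4/6)(3/5)(2/4) = 1/5; P(data | r = 5) = (5/6)(4/5)(3/4) = 1/2.
Weighting by the prior gives 1/3 · 0 = 0, 1/6 · 1/20 = 1/120, 1/6 · 1/5 = 1/30, 1/3 · 1/2 = 1/6; these sum to 5/24.
Therefore the posterior P(r = 5 | data) = (1/6) / (5/24) = 4/5.

0.8000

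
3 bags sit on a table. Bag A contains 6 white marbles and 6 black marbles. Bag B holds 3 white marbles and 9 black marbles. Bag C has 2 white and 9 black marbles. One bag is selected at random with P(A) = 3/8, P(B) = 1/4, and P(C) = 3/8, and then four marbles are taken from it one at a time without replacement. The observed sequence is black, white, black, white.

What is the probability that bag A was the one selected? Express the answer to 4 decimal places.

Under each hypothesis, the probability of the observed sequence is: P(data | bag A) = (6/12)(6/11)(5/10)(5/9) = 5/66; P(data | bag B) = (9/12)(3/11)(8/10)(2/9) = 2/55; P(data | bag C) = (9/11)(2/10)(8/9)(1/8) = 1/55.
Multiplying each by its prior: 3/8 · 5/66 = 5/176, 1/4 · 2/55 = 1/110, 3/8 · 1/55 = 3/440; summing to 39/880.
By Bayes' rule, P(bag A | data) = (5/176) / (39/880) = 25/39.

0.6410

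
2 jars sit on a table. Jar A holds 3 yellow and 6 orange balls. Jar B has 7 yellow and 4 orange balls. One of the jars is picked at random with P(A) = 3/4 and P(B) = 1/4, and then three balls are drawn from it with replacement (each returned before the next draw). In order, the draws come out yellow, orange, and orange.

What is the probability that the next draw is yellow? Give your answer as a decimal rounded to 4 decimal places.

Compute the likelihood of the observed sequence for each case: P(data | jar A) = (3/9)(6/9)(6/9) = 0.14815; P(data | jar B) = (7/11)(4/11)(4/11) = 0.084147.
Weighting by the prior gives 3/4 · 0.14815 = 0.11111, 1/4 · 0.084147 = 0.021037; with total 0.13215.
The posterior is then P(jar A | data) = 0.84081, P(jar B | data) = 0.15919.
Averaging over the posterior, P(yellow next | data) = (1/3)(0.84081) + (7/11)(0.15919) = 0.38157.

0.3816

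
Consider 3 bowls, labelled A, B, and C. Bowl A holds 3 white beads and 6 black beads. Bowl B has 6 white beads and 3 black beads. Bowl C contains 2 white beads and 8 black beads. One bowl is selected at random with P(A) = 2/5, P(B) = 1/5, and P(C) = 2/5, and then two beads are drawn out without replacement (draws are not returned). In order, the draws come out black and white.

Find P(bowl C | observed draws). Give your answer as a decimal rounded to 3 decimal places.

0.322

Compute the likelihood of the observed sequence for each case: P(data | bowl A) = (6/9)(3/8) = 1/4; P(data | bowl B) = (3/9)(6/8) = 1/4; P(data | bowl C) = (8/10)(2/9) = 8/45.
Weighting by the prior gives 2/5 · 1/4 = 1/10, 1/5 · 1/4 = 1/20, 2/5 · 8/45 = 16/225; summing to 199/900.
Therefore the posterior P(bowl C | data) = (16/225) / (199/900) = 64/199.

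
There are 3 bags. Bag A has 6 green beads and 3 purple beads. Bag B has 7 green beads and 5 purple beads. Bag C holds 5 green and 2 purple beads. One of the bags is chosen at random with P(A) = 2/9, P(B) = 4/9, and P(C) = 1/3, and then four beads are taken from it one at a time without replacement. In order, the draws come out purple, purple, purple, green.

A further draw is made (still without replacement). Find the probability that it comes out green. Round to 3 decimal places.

Under each hypothesis, the probability of the observed sequence is: P(data | bag A) = (3/9)(2/8)(1/7)(6/6) = 0.011905; P(data | bag B) = (5/12)(4/11)(3/10)(7/9) = 0.035354; P(data | bag C) = (2/7)(1/6)(0/5) = 0.
Multiplying each by its prior: 2/9 · 0.011905 = 0.0026455, 4/9 · 0.035354 = 0.015713, 1/3 · 0 = 0; with total 0.018358.
Dividing through by the total gives posterior P(bag A | data) = 0.1441, P(bag B | data) = 0.8559, P(bag C | data) = 0.
So P(green next | data) = Σ P(green next | H) P(H | data) = (1)(0.1441) + (3/4)(0.8559) = 0.78603.

0.786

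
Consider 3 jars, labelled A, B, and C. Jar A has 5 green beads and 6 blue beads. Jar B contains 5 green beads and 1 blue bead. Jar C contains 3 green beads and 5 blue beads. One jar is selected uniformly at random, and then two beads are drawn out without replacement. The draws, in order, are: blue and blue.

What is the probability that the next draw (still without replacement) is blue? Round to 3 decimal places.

0.476

The likelihood of the observed sequence under each hypothesis: P(data | jar A) = (6/11)(5/10) = 3/11; P(data | jar B) = (1/6)(0/5) = 0; P(data | jar C) = (5/8)(4/7) = 5/14.
Multiplying each by its prior: 1/3 · 3/11 = 1/11, 1/3 · 0 = 0, 1/3 · 5/14 = 5/42; with total 97/462.
The posterior is then P(jar A | data) = 42/97, P(jar B | data) = 0, P(jar C | data) = 55/97.
The predictive probability is P(blue next | data) = (4/9)(42/97) + (1/2)(55/97) = 277/582.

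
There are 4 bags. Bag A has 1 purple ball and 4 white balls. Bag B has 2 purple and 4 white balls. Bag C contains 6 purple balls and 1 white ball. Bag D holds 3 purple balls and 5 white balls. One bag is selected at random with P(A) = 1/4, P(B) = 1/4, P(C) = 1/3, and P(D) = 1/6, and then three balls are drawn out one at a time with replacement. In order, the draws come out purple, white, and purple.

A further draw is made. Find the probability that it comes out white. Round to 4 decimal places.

Under each hypothesis, the probability of the observed sequence is: P(data | bag A) = (1/5)(4/5)(1/5) = 0.032; P(data | bag B) = (2/6)(4/6)(2/6) = 0.074074; P(data | bag C) = (6/7)(1/7)(6/7) = 0.10496; P(data | bag D) = (3/8)(5/8)(3/8) = 0.087891.
Multiplying each by its prior: 1/4 · 0.032 = 0.008, 1/4 · 0.074074 = 0.018519, 1/3 · 0.10496 = 0.034985, 1/6 · 0.087891 = 0.014648; with total 0.076152.
Dividing through by the total gives posterior P(bag A | data) = 0.10505, P(bag B | data) = 0.24318, P(bag C | data) = 0.45941, P(bag D | data) = 0.19236.
So P(white next | data) = Σ P(white next | H) P(H | data) = (4/5)(0.10505) + (2/3)(0.24318) + (1/7)(0.45941) + (5/8)(0.19236) = 0.43201.

0.4320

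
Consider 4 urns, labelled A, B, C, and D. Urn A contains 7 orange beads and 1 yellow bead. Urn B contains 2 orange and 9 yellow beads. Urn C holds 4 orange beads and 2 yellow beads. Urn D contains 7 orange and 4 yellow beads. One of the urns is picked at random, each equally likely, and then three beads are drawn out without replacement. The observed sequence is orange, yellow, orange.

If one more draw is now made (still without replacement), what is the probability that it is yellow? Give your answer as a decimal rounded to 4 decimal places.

Compute the likelihood of the observed sequence for each case: P(data | urn A) = (7/8)(1/7)(6/6) = 0.125; P(data | urn B) = (2/11)(9/10)(1/9) = 0.018182; P(data | urn C) = (4/6)(2/5)(3/4) = 0.2; P(data | urn D) = (7/11)(4/10)(6/9) = 0.1697.
Multiplying each by its prior: 1/4 · 0.125 = 0.03125, 1/4 · 0.018182 = 0.0045455, 1/4 · 0.2 = 0.05, 1/4 · 0.1697 = 0.042424; summing to 0.12822.
Dividing through by the total gives posterior P(urn A | data) = 0.24372, P(urn B | data) = 0.035451, P(urn C | data) = 0.38996, P(urn D | data) = 0.33087.
So P(yellow next | data) = Σ P(yellow next | H) P(H | data) = (0)(0.24372) + (1)(0.035451) + (1/3)(0.38996) + (3/8)(0.33087) = 0.28951.

0.2895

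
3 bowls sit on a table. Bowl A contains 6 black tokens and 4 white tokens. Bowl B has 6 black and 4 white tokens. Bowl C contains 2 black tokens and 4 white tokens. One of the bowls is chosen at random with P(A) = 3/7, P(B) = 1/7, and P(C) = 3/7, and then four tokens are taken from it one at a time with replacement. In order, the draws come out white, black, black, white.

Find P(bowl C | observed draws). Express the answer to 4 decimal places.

0.3914

Under each hypothesis, the probability of the observed sequence is: P(data | bowl A) = (4/10)(6/10)(6/10)(4/10) = 0.0576; P(data | bowl B) = (4/10)(6/10)(6/10)(4/10) = 0.0576; P(data | bowl C) = (4/6)(2/6)(2/6)(4/6) = 0.049383.
The prior-weighted likelihoods are 3/7 · 0.0576 = 0.024686, 1/7 · 0.0576 = 0.0082286, 3/7 · 0.049383 = 0.021164; with total 0.054078.
So P(bowl C | data) = (0.021164) / (0.054078) = 0.39136.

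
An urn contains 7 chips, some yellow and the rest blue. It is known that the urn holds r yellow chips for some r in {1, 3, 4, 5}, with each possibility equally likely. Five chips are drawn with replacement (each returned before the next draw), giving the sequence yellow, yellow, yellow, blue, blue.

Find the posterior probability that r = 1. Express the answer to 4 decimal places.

0.0233

Compute the likelihood of the observed sequence for each case: P(data | r = 1) = (1/7)(1/7)(1/7)(6/7)(6/7) = 0.002142; P(data | r = 3) = (3/7)(3/7)(3/7)(4/7)(4/7) = 0.025704; P(data | r = 4) = (4/7)(4/7)(4/7)(3/7)(3/7) = 0.034271; P(data | r = 5) = (5/7)(5/7)(5/7)(2/7)(2/7) = 0.02975.
Weighting by the prior gives 1/4 · 0.002142 = 0.00053549, 1/4 · 0.025704 = 0.0064259, 1/4 · 0.034271 = 0.0085679, 1/4 · 0.02975 = 0.0074374; with total 0.022967.
By Bayes' rule, P(r = 1 | data) = (0.00053549) / (0.022967) = 0.023316.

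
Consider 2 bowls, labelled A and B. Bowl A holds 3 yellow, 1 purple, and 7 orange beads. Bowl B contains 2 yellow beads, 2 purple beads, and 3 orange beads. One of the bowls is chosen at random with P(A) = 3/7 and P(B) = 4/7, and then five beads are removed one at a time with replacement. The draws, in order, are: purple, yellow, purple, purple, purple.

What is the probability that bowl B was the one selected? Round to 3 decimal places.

0.993

The likelihood of the observed sequence under each hypothesis: P(data | bowl A) = (1/11)(3/11)(1/11)(1/11)(1/11) = 1.8628e-05; P(data | bowl B) = (2/7)(2/7)(2/7)(2/7)(2/7) = 0.001904.
Weighting by the prior gives 3/7 · 1.8628e-05 = 7.9833e-06, 4/7 · 0.001904 = 0.001088; summing to 0.001096.
Hence P(bowl B | data) = (0.001088) / (0.001096) = 0.99272.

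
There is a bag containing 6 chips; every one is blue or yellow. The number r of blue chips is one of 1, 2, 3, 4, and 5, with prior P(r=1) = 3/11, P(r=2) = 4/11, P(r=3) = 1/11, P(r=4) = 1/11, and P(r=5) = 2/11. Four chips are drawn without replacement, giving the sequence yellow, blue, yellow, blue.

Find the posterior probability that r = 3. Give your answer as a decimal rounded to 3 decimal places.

Under each hypothesis, the probability of the observed sequence is: P(data | r = 1) = (5/6)(1/5)(4/4)(0/3) = 0; P(data | r = 2) = (4/6)(2/5)(3/4)(1/3) = 1/15; P(data | r = 3) = (3/6)(3/5)(2/4)(2/3) = 1/10; P(data | r = 4) = (2/6)(4/5)(1/4)(3/3) = 1/15; P(data | r = 5) = (1/6)(5/5)(0/4) = 0.
Multiplying each by its prior: 3/11 · 0 = 0, 4/11 · 1/15 = 4/165, 1/11 · 1/10 = 1/110, 1/11 · 1/15 = 1/165, 2/11 · 0 = 0; these sum to 13/330.
Therefore the posterior P(r = 3 | data) = (1/110) / (13/330) = 3/13.

0.231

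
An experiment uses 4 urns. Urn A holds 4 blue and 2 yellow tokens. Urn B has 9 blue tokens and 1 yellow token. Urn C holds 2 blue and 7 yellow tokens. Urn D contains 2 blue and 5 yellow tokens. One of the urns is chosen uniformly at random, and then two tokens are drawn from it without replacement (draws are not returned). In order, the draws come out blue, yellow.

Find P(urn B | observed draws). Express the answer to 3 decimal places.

The likelihood of the observed sequence under each hypothesis: P(data | urn A) = (4/6)(2/5) = 0.26667; P(data | urn B) = (9/10)(1/9) = 0.1; P(data | urn C) = (2/9)(7/8) = 0.19444; P(data | urn D) = (2/7)(5/6) = 0.2381.
Multiplying each by its prior: 1/4 · 0.26667 = 0.066667, 1/4 · 0.1 = 0.025, 1/4 · 0.19444 = 0.048611, 1/4 · 0.2381 = 0.059524; summing to 0.1998.
By Bayes' rule, P(urn B | data) = (0.025) / (0.1998) = 0.12512.

0.125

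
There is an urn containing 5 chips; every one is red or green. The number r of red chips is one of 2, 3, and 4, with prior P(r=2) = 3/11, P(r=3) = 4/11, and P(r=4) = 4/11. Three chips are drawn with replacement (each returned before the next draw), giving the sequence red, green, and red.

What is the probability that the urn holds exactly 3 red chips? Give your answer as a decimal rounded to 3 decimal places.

0.419

Under each hypothesis, the probability of the observed sequence is: P(data | r = 2) = (2/5)(3/5)(2/5) = 0.096; P(data | r = 3) = (3/5)(2/5)(3/5) = 0.144; P(data | r = 4) = (4/5)(1/5)(4/5) = 0.128.
Weighting by the prior gives 3/11 · 0.096 = 0.026182, 4/11 · 0.144 = 0.052364, 4/11 · 0.128 = 0.046545; these sum to 0.12509.
By Bayes' rule, P(r = 3 | data) = (0.052364) / (0.12509) = 0.4186.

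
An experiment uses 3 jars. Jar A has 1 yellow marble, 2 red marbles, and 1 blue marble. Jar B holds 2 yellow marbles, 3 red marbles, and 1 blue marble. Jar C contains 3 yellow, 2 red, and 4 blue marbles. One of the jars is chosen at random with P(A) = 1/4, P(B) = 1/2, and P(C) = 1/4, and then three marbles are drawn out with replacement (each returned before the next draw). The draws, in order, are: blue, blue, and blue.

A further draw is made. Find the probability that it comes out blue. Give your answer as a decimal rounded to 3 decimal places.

0.395

Compute the likelihood of the observed sequence for each case: P(data | jar A) = (1/4)(1/4)(1/4) = 0.015625; P(data | jar B) = (1/6)(1/6)(1/6) = 0.0046296; P(data | jar C) = (4/9)(4/9)(4/9) = 0.087791.
The prior-weighted likelihoods are 1/4 · 0.015625 = 0.0039062, 1/2 · 0.0046296 = 0.0023148, 1/4 · 0.087791 = 0.021948; with total 0.028169.
The posterior is then P(jar A | data) = 0.13867, P(jar B | data) = 0.082176, P(jar C | data) = 0.77915.
So P(blue next | data) = Σ P(blue next | H) P(H | data) = (1/4)(0.13867) + (1/6)(0.082176) + (4/9)(0.77915) = 0.39465.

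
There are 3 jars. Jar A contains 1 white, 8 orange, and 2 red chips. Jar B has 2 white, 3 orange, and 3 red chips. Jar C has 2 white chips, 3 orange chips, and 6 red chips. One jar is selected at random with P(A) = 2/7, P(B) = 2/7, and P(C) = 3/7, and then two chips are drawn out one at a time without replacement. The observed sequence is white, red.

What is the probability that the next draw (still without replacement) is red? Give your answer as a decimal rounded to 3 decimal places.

Under each hypothesis, the probability of the observed sequence is: P(data | jar A) = (1/11)(2/10) = 0.018182; P(data | jar B) = (2/8)(3/7) = 0.10714; P(data | jar C) = (2/11)(6/10) = 0.10909.
Weighting by the prior gives 2/7 · 0.018182 = 0.0051948, 2/7 · 0.10714 = 0.030612, 3/7 · 0.10909 = 0.046753; with total 0.08256.
Normalising, the posterior is P(jar A | data) = 0.062921, P(jar B | data) = 0.37079, P(jar C | data) = 0.56629.
Averaging over the posterior, P(red next | data) = (1/9)(0.062921) + (1/3)(0.37079) + (5/9)(0.56629) = 0.44519.

0.445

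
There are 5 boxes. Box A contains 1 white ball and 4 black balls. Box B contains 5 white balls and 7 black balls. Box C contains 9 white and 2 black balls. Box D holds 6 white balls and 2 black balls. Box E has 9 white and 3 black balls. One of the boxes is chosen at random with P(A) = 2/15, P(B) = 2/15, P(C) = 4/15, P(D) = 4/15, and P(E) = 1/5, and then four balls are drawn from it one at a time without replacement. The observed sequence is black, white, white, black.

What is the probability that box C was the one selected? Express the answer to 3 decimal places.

0.156

Under each hypothesis, the probability of the observed sequence is: P(data | box A) = (4/5)(1/4)(0/3) = 0; P(data | box B) = (7/12)(5/11)(4/10)(6/9) = 0.070707; P(data | box C) = (2/11)(9/10)(8/9)(1/8) = 0.018182; P(data | box D) = (2/8)(6/7)(5/6)(1/5) = 0.035714; P(data | box E) = (3/12)(9/11)(8/10)(2/9) = 0.036364.
The prior-weighted likelihoods are 2/15 · 0 = 0, 2/15 · 0.070707 = 0.0094276, 4/15 · 0.018182 = 0.0048485, 4/15 · 0.035714 = 0.0095238, 1/5 · 0.036364 = 0.0072727; these sum to 0.031073.
By Bayes' rule, P(box C | data) = (0.0048485) / (0.031073) = 0.15604.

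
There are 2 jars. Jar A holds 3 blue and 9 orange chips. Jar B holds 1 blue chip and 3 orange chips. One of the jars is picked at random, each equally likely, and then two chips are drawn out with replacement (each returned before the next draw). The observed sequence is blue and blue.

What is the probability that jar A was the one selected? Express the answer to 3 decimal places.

0.500

For each hypothesis, P(data | H) works out to: P(data | jar A) = (3/12)(3/12) = 1/16; P(data | jar B) = (1/4)(1/4) = 1/16.
Weighting by the prior gives 1/2 · 1/16 = 1/32, 1/2 · 1/16 = 1/32; with total 1/16.
By Bayes' rule, P(jar A | data) = (1/32) / (1/16) = 1/2.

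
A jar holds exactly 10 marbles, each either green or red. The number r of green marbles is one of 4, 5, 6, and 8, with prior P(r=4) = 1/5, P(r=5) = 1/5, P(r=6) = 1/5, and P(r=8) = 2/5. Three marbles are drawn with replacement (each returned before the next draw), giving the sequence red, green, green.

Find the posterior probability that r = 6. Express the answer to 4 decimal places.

The likelihood of the observed sequence under each hypothesis: P(data | r = 4) = (6/10)(4/10)(4/10) = 0.096; P(data | r = 5) = (5/10)(5/10)(5/10) = 0.125; P(data | r = 6) = (4/10)(6/10)(6/10) = 0.144; P(data | r = 8) = (2/10)(8/10)(8/10) = 0.128.
Multiplying each by its prior: 1/5 · 0.096 = 0.0192, 1/5 · 0.125 = 0.025, 1/5 · 0.144 = 0.0288, 2/5 · 0.128 = 0.0512; summing to 0.1242.
By Bayes' rule, P(r = 6 | data) = (0.0288) / (0.1242) = 0.23188.

0.2319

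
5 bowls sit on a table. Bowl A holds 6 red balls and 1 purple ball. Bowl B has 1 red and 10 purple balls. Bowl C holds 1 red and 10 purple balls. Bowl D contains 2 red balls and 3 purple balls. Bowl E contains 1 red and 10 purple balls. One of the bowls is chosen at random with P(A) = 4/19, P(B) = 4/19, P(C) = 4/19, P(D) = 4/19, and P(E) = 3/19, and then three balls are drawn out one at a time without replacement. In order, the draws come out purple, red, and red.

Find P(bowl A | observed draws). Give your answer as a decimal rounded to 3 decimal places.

Under each hypothesis, the probability of the observed sequence is: P(data | bowl A) = (1/7)(6/6)(5/5) = 1/7; P(data | bowl B) = (10/11)(1/10)(0/9) = 0; P(data | bowl C) = (10/11)(1/10)(0/9) = 0; P(data | bowl D) = (3/5)(2/4)(1/3) = 1/10; P(data | bowl E) = (10/11)(1/10)(0/9) = 0.
Weighting by the prior gives 4/19 · 1/7 = 4/133, 4/19 · 0 = 0, 4/19 · 0 = 0, 4/19 · 1/10 = 2/95, 3/19 · 0 = 0; these sum to 34/665.
Hence P(bowl A | data) = (4/133) / (34/665) = 10/17.

0.588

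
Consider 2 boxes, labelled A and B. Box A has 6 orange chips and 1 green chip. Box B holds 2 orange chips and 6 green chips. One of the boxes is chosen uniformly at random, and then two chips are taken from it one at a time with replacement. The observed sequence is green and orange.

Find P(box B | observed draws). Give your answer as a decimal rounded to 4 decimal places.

Under each hypothesis, the probability of the observed sequence is: P(data | box A) = (1/7)(6/7) = 0.12245; P(data | box B) = (6/8)(2/8) = 0.1875.
Weighting by the prior gives 1/2 · 0.12245 = 0.061224, 1/2 · 0.1875 = 0.09375; with total 0.15497.
By Bayes' rule, P(box B | data) = (0.09375) / (0.15497) = 0.60494.

0.6049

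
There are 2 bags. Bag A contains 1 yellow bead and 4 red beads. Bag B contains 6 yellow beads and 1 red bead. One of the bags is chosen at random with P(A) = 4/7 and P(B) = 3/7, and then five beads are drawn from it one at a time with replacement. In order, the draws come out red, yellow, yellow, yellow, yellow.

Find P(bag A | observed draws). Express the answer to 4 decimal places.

0.0217

Under each hypothesis, the probability of the observed sequence is: P(data | bag A) = (4/5)(1/5)(1/5)(1/5)(1/5) = 0.00128; P(data | bag B) = (1/7)(6/7)(6/7)(6/7)(6/7) = 0.077111.
The prior-weighted likelihoods are 4/7 · 0.00128 = 0.00073143, 3/7 · 0.077111 = 0.033047; these sum to 0.033779.
By Bayes' rule, P(bag A | data) = (0.00073143) / (0.033779) = 0.021653.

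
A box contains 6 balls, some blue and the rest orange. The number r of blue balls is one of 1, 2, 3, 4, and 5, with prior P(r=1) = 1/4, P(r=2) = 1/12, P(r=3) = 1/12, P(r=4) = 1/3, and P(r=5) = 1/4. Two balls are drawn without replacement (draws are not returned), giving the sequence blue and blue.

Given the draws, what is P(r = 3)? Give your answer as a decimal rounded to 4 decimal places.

For each hypothesis, P(data | H) works out to: P(data | r = 1) = (1/6)(0/5) = 0; P(data | r = 2) = (2/6)(1/5) = 1/15; P(data | r = 3) = (3/6)(2/5) = 1/5; P(data | r = 4) = (4/6)(3/5) = 2/5; P(data | r = 5) = (5/6)(4/5) = 2/3.
Multiplying each by its prior: 1/4 · 0 = 0, 1/12 · 1/15 = 1/180, 1/12 · 1/5 = 1/60, 1/3 · 2/5 = 2/15, 1/4 · 2/3 = 1/6; these sum to 29/90.
Hence P(r = 3 | data) = (1/60) / (29/90) = 3/58.

0.0517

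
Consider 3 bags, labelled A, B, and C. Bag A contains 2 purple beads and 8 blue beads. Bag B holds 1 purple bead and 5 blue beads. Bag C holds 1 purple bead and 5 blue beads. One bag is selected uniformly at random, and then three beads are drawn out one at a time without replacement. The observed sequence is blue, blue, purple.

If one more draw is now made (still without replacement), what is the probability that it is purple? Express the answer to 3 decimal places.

The likelihood of the observed sequence under each hypothesis: P(data | bag A) = (8/10)(7/9)(2/8) = 7/45; P(data | bag B) = (5/6)(4/5)(1/4) = 1/6; P(data | bag C) = (5/6)(4/5)(1/4) = 1/6.
Weighting by the prior gives 1/3 · 7/45 = 7/135, 1/3 · 1/6 = 1/18, 1/3 · 1/6 = 1/18; these sum to 22/135.
Dividing through by the total gives posterior P(bag A | data) = 7/22, P(bag B | data) = 15/44, P(bag C | data) = 15/44.
The predictive probability is P(purple next | data) = (1/7)(7/22) + (0)(15/44) + (0)(15/44) = 1/22.

0.045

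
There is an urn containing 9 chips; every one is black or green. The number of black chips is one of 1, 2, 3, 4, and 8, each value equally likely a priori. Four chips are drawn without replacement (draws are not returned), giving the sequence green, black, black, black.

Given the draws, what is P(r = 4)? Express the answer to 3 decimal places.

0.244

Compute the likelihood of the observed sequence for each case: P(data | r = 1) = (8/9)(1/8)(0/7) = 0; P(data | r = 2) = (7/9)(2/8)(1/7)(0/6) = 0; P(data | r = 3) = (6/9)(3/8)(2/7)(1/6) = 0.011905; P(data | r = 4) = (5/9)(4/8)(3/7)(2/6) = 0.039683; P(data | r = 8) = (1/9)(8/8)(7/7)(6/6) = 0.11111.
Weighting by the prior gives 1/5 · 0 = 0, 1/5 · 0 = 0, 1/5 · 0.011905 = 0.002381, 1/5 · 0.039683 = 0.0079365, 1/5 · 0.11111 = 0.022222; with total 0.03254.
So P(r = 4 | data) = (0.0079365) / (0.03254) = 0.2439.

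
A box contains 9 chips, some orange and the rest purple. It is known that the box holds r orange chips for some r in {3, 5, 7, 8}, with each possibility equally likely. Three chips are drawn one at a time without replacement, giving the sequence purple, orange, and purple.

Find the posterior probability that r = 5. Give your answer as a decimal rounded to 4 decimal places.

Compute the likelihood of the observed sequence for each case: P(data | r = 3) = (6/9)(3/8)(5/7) = 5/28; P(data | r = 5) = (4/9)(5/8)(3/7) = 5/42; P(data | r = 7) = (2/9)(7/8)(1/7) = 1/36; P(data | r = 8) = (1/9)(8/8)(0/7) = 0.
Weighting by the prior gives 1/4 · 5/28 = 5/112, 1/4 · 5/42 = 5/168, 1/4 · 1/36 = 1/144, 1/4 · 0 = 0; with total 41/504.
Hence P(r = 5 | data) = (5/168) / (41/504) = 15/41.

0.3659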